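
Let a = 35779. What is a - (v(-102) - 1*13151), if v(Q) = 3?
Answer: 48927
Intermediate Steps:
a - (v(-102) - 1*13151) = 35779 - (3 - 1*13151) = 35779 - (3 - 13151) = 35779 - 1*(-13148) = 35779 + 13148 = 48927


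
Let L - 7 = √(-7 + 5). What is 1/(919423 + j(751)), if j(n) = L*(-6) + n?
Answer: 230033/211660724374 + 3*I*√2/423321448748 ≈ 1.0868e-6 + 1.0022e-11*I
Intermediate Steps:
L = 7 + I*√2 (L = 7 + √(-7 + 5) = 7 + √(-2) = 7 + I*√2 ≈ 7.0 + 1.4142*I)
j(n) = -42 + n - 6*I*√2 (j(n) = (7 + I*√2)*(-6) + n = (-42 - 6*I*√2) + n = -42 + n - 6*I*√2)
1/(919423 + j(751)) = 1/(919423 + (-42 + 751 - 6*I*√2)) = 1/(919423 + (709 - 6*I*√2)) = 1/(920132 - 6*I*√2)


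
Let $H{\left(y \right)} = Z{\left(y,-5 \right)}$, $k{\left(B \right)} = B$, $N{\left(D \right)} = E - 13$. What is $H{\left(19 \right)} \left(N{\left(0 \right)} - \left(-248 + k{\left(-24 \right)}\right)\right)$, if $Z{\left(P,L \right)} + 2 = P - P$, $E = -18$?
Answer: $-482$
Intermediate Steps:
$N{\left(D \right)} = -31$ ($N{\left(D \right)} = -18 - 13 = -31$)
$Z{\left(P,L \right)} = -2$ ($Z{\left(P,L \right)} = -2 + \left(P - P\right) = -2 + 0 = -2$)
$H{\left(y \right)} = -2$
$H{\left(19 \right)} \left(N{\left(0 \right)} - \left(-248 + k{\left(-24 \right)}\right)\right) = - 2 \left(-31 + \left(248 - -24\right)\right) = - 2 \left(-31 + \left(248 + 24\right)\right) = - 2 \left(-31 + 272\right) = \left(-2\right) 241 = -482$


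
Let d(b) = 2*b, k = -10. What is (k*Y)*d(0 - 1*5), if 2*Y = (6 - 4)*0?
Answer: 0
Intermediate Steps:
Y = 0 (Y = ((6 - 4)*0)/2 = (2*0)/2 = (½)*0 = 0)
(k*Y)*d(0 - 1*5) = (-10*0)*(2*(0 - 1*5)) = 0*(2*(0 - 5)) = 0*(2*(-5)) = 0*(-10) = 0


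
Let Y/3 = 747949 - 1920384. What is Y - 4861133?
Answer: -8378438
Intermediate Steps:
Y = -3517305 (Y = 3*(747949 - 1920384) = 3*(-1172435) = -3517305)
Y - 4861133 = -3517305 - 4861133 = -8378438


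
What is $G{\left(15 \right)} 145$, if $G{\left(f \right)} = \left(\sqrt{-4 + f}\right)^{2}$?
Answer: $1595$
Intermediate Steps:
$G{\left(f \right)} = -4 + f$
$G{\left(15 \right)} 145 = \left(-4 + 15\right) 145 = 11 \cdot 145 = 1595$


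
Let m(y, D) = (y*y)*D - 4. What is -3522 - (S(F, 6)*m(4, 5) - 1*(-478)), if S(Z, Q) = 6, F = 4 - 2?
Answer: -4456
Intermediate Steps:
m(y, D) = -4 + D*y² (m(y, D) = y²*D - 4 = D*y² - 4 = -4 + D*y²)
F = 2
-3522 - (S(F, 6)*m(4, 5) - 1*(-478)) = -3522 - (6*(-4 + 5*4²) - 1*(-478)) = -3522 - (6*(-4 + 5*16) + 478) = -3522 - (6*(-4 + 80) + 478) = -3522 - (6*76 + 478) = -3522 - (456 + 478) = -3522 - 1*934 = -3522 - 934 = -4456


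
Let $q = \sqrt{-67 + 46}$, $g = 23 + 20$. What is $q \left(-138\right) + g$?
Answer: $43 - 138 i \sqrt{21} \approx 43.0 - 632.4 i$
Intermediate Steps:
$g = 43$
$q = i \sqrt{21}$ ($q = \sqrt{-21} = i \sqrt{21} \approx 4.5826 i$)
$q \left(-138\right) + g = i \sqrt{21} \left(-138\right) + 43 = - 138 i \sqrt{21} + 43 = 43 - 138 i \sqrt{21}$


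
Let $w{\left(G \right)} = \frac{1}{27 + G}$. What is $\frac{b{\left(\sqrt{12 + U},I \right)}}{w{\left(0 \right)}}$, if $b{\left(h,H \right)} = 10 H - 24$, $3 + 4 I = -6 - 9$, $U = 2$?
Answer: $-1863$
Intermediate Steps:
$I = - \frac{9}{2}$ ($I = - \frac{3}{4} + \frac{-6 - 9}{4} = - \frac{3}{4} + \frac{1}{4} \left(-15\right) = - \frac{3}{4} - \frac{15}{4} = - \frac{9}{2} \approx -4.5$)
$b{\left(h,H \right)} = -24 + 10 H$
$\frac{b{\left(\sqrt{12 + U},I \right)}}{w{\left(0 \right)}} = \frac{-24 + 10 \left(- \frac{9}{2}\right)}{\frac{1}{27 + 0}} = \frac{-24 - 45}{\frac{1}{27}} = - 69 \frac{1}{\frac{1}{27}} = \left(-69\right) 27 = -1863$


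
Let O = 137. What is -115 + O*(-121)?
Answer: -16692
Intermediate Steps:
-115 + O*(-121) = -115 + 137*(-121) = -115 - 16577 = -16692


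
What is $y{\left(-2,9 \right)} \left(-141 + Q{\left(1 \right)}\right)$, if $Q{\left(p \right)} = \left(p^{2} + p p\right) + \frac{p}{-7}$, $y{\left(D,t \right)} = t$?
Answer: $- \frac{8766}{7} \approx -1252.3$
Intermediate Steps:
$Q{\left(p \right)} = 2 p^{2} - \frac{p}{7}$ ($Q{\left(p \right)} = \left(p^{2} + p^{2}\right) + p \left(- \frac{1}{7}\right) = 2 p^{2} - \frac{p}{7}$)
$y{\left(-2,9 \right)} \left(-141 + Q{\left(1 \right)}\right) = 9 \left(-141 + \frac{1}{7} \cdot 1 \left(-1 + 14 \cdot 1\right)\right) = 9 \left(-141 + \frac{1}{7} \cdot 1 \left(-1 + 14\right)\right) = 9 \left(-141 + \frac{1}{7} \cdot 1 \cdot 13\right) = 9 \left(-141 + \frac{13}{7}\right) = 9 \left(- \frac{974}{7}\right) = - \frac{8766}{7}$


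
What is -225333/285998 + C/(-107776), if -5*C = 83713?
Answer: -48742848233/77059301120 ≈ -0.63254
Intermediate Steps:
C = -83713/5 (C = -⅕*83713 = -83713/5 ≈ -16743.)
-225333/285998 + C/(-107776) = -225333/285998 - 83713/5/(-107776) = -225333*1/285998 - 83713/5*(-1/107776) = -225333/285998 + 83713/538880 = -48742848233/77059301120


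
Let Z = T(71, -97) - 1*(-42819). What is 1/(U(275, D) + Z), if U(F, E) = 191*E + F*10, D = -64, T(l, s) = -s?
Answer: 1/33442 ≈ 2.9903e-5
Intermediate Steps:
U(F, E) = 10*F + 191*E (U(F, E) = 191*E + 10*F = 10*F + 191*E)
Z = 42916 (Z = -1*(-97) - 1*(-42819) = 97 + 42819 = 42916)
1/(U(275, D) + Z) = 1/((10*275 + 191*(-64)) + 42916) = 1/((2750 - 12224) + 42916) = 1/(-9474 + 42916) = 1/33442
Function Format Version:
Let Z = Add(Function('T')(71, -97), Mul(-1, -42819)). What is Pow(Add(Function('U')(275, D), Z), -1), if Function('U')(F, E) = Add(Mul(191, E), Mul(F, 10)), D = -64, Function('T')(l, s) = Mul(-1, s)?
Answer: Rational(1, 33442) ≈ 2.9903e-5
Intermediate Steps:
Function('U')(F, E) = Add(Mul(10, F), Mul(191, E)) (Function('U')(F, E) = Add(Mul(191, E), Mul(10, F)) = Add(Mul(10, F), Mul(191, E)))
Z = 42916 (Z = Add(Mul(-1, -97), Mul(-1, -42819)) = Add(97, 42819) = 42916)
Pow(Add(Function('U')(275, D), Z), -1) = Pow(Add(Add(Mul(10, 275), Mul(191, -64)), 42916), -1) = Pow(Add(Add(2750, -12224), 42916), -1) = Pow(Add(-9474, 42916), -1) = Pow(33442, -1) = Rational(1, 33442)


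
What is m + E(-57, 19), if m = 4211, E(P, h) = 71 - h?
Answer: 4263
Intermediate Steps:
m + E(-57, 19) = 4211 + (71 - 1*19) = 4211 + (71 - 19) = 4211 + 52 = 4263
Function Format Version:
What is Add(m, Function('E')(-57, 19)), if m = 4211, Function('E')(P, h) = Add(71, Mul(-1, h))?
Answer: 4263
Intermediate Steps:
Add(m, Function('E')(-57, 19)) = Add(4211, Add(71, Mul(-1, 19))) = Add(4211, Add(71, -19)) = Add(4211, 52) = 4263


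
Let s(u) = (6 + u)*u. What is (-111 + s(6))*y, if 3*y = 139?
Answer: -1807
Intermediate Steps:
s(u) = u*(6 + u)
y = 139/3 (y = (⅓)*139 = 139/3 ≈ 46.333)
(-111 + s(6))*y = (-111 + 6*(6 + 6))*(139/3) = (-111 + 6*12)*(139/3) = (-111 + 72)*(139/3) = -39*139/3 = -1807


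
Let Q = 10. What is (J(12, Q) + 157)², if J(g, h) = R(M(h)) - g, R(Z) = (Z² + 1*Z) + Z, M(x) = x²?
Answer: 107019025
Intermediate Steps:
R(Z) = Z² + 2*Z (R(Z) = (Z² + Z) + Z = (Z + Z²) + Z = Z² + 2*Z)
J(g, h) = -g + h²*(2 + h²) (J(g, h) = h²*(2 + h²) - g = -g + h²*(2 + h²))
(J(12, Q) + 157)² = ((-1*12 + 10²*(2 + 10²)) + 157)² = ((-12 + 100*(2 + 100)) + 157)² = ((-12 + 100*102) + 157)² = ((-12 + 10200) + 157)² = (10188 + 157)² = 10345² = 107019025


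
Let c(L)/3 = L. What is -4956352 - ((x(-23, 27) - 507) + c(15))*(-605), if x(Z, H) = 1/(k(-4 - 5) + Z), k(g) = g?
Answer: -167548189/32 ≈ -5.2359e+6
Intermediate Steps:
x(Z, H) = 1/(-9 + Z) (x(Z, H) = 1/((-4 - 5) + Z) = 1/(-9 + Z))
c(L) = 3*L
-4956352 - ((x(-23, 27) - 507) + c(15))*(-605) = -4956352 - ((1/(-9 - 23) - 507) + 3*15)*(-605) = -4956352 - ((1/(-32) - 507) + 45)*(-605) = -4956352 - ((-1/32 - 507) + 45)*(-605) = -4956352 - (-16225/32 + 45)*(-605) = -4956352 - (-14785)*(-605)/32 = -4956352 - 1*8944925/32 = -4956352 - 8944925/32 = -167548189/32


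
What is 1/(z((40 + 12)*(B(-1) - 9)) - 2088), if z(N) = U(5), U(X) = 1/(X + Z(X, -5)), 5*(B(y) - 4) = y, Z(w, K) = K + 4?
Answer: -4/8351 ≈ -0.00047898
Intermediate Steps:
Z(w, K) = 4 + K
B(y) = 4 + y/5
U(X) = 1/(-1 + X) (U(X) = 1/(X + (4 - 5)) = 1/(X - 1) = 1/(-1 + X))
z(N) = 1/4 (z(N) = 1/(-1 + 5) = 1/4)
1/(z((40 + 12)*(B(-1) - 9)) - 2088) = 1/(1/4 - 2088) = 1/(-8351/4) = -4/8351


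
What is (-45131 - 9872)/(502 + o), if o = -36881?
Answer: 55003/36379 ≈ 1.5119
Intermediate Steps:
(-45131 - 9872)/(502 + o) = (-45131 - 9872)/(502 - 36881) = -55003/(-36379) = -55003*(-1/36379) = 55003/36379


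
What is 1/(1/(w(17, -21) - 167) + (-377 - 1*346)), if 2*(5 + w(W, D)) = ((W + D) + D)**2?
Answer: -281/203161 ≈ -0.0013831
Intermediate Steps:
w(W, D) = -5 + (W + 2*D)**2/2 (w(W, D) = -5 + ((W + D) + D)**2/2 = -5 + ((D + W) + D)**2/2 = -5 + (W + 2*D)**2/2)
1/(1/(w(17, -21) - 167) + (-377 - 1*346)) = 1/(1/((-5 + (17 + 2*(-21))**2/2) - 167) + (-377 - 1*346)) = 1/(1/((-5 + (17 - 42)**2/2) - 167) + (-377 - 346)) = 1/(1/((-5 + (1/2)*(-25)**2) - 167) - 723) = 1/(1/((-5 + (1/2)*625) - 167) - 723) = 1/(1/((-5 + 625/2) - 167) - 723) = 1/(1/(615/2 - 167) - 723) = 1/(1/(281/2) - 723) = 1/(2/281 - 723) = 1/(-203161/281) = -281/203161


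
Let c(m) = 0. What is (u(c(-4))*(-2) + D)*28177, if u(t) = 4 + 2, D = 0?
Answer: -338124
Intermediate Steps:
u(t) = 6
(u(c(-4))*(-2) + D)*28177 = (6*(-2) + 0)*28177 = (-12 + 0)*28177 = -12*28177 = -338124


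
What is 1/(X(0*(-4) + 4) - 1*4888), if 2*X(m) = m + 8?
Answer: -1/4882 ≈ -0.00020483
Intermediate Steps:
X(m) = 4 + m/2 (X(m) = (m + 8)/2 = (8 + m)/2 = 4 + m/2)
1/(X(0*(-4) + 4) - 1*4888) = 1/((4 + (0*(-4) + 4)/2) - 1*4888) = 1/((4 + (0 + 4)/2) - 4888) = 1/((4 + (1/2)*4) - 4888) = 1/((4 + 2) - 4888) = 1/(6 - 4888) = 1/(-4882) = -1/4882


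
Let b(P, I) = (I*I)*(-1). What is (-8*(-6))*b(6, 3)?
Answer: -432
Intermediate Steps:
b(P, I) = -I**2 (b(P, I) = I**2*(-1) = -I**2)
(-8*(-6))*b(6, 3) = (-8*(-6))*(-1*3**2) = 48*(-1*9) = 48*(-9) = -432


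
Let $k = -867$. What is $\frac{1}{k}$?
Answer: $- \frac{1}{867} \approx -0.0011534$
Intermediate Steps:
$\frac{1}{k} = \frac{1}{-867} = - \frac{1}{867}$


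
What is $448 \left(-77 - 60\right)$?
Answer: $-61376$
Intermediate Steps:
$448 \left(-77 - 60\right) = 448 \left(-137\right) = -61376$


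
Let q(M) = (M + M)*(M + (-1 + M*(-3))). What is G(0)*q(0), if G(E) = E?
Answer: 0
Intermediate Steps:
q(M) = 2*M*(-1 - 2*M) (q(M) = (2*M)*(M + (-1 - 3*M)) = (2*M)*(-1 - 2*M) = 2*M*(-1 - 2*M))
G(0)*q(0) = 0*(-2*0*(1 + 2*0)) = 0*(-2*0*(1 + 0)) = 0*(-2*0*1) = 0*0 = 0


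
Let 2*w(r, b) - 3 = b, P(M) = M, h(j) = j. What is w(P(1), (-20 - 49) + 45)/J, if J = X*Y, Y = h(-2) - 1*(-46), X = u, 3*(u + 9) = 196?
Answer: -63/14872 ≈ -0.0042361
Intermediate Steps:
u = 169/3 (u = -9 + (⅓)*196 = -9 + 196/3 = 169/3 ≈ 56.333)
X = 169/3 ≈ 56.333
Y = 44 (Y = -2 - 1*(-46) = -2 + 46 = 44)
w(r, b) = 3/2 + b/2
J = 7436/3 (J = (169/3)*44 = 7436/3 ≈ 2478.7)
w(P(1), (-20 - 49) + 45)/J = (3/2 + ((-20 - 49) + 45)/2)/(7436/3) = (3/2 + (-69 + 45)/2)*(3/7436) = (3/2 + (½)*(-24))*(3/7436) = (3/2 - 12)*(3/7436) = -21/2*3/7436 = -63/14872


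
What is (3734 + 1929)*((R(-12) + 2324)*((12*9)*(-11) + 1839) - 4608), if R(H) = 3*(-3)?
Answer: 8508413991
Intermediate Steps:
R(H) = -9
(3734 + 1929)*((R(-12) + 2324)*((12*9)*(-11) + 1839) - 4608) = (3734 + 1929)*((-9 + 2324)*((12*9)*(-11) + 1839) - 4608) = 5663*(2315*(108*(-11) + 1839) - 4608) = 5663*(2315*(-1188 + 1839) - 4608) = 5663*(2315*651 - 4608) = 5663*(1507065 - 4608) = 5663*1502457 = 8508413991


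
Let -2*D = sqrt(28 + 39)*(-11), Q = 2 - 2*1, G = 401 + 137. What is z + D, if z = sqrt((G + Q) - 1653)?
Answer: 11*sqrt(67)/2 + I*sqrt(1115) ≈ 45.019 + 33.392*I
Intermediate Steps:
G = 538
Q = 0 (Q = 2 - 2 = 0)
z = I*sqrt(1115) (z = sqrt((538 + 0) - 1653) = sqrt(538 - 1653) = sqrt(-1115) = I*sqrt(1115) ≈ 33.392*I)
D = 11*sqrt(67)/2 (D = -sqrt(28 + 39)*(-11)/2 = -sqrt(67)*(-11)/2 = -(-11)*sqrt(67)/2 = 11*sqrt(67)/2 ≈ 45.019)
z + D = I*sqrt(1115) + 11*sqrt(67)/2 = 11*sqrt(67)/2 + I*sqrt(1115)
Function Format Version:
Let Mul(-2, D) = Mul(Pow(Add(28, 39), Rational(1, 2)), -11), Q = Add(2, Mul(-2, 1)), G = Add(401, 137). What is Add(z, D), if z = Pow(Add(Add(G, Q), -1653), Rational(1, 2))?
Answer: Add(Mul(Rational(11, 2), Pow(67, Rational(1, 2))), Mul(I, Pow(1115, Rational(1, 2)))) ≈ Add(45.019, Mul(33.392, I))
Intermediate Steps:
G = 538
Q = 0 (Q = Add(2, -2) = 0)
z = Mul(I, Pow(1115, Rational(1, 2))) (z = Pow(Add(Add(538, 0), -1653), Rational(1, 2)) = Pow(Add(538, -1653), Rational(1, 2)) = Pow(-1115, Rational(1, 2)) = Mul(I, Pow(1115, Rational(1, 2))) ≈ Mul(33.392, I))
D = Mul(Rational(11, 2), Pow(67, Rational(1, 2))) (D = Mul(Rational(-1, 2), Mul(Pow(Add(28, 39), Rational(1, 2)), -11)) = Mul(Rational(-1, 2), Mul(Pow(67, Rational(1, 2)), -11)) = Mul(Rational(-1, 2), Mul(-11, Pow(67, Rational(1, 2)))) = Mul(Rational(11, 2), Pow(67, Rational(1, 2))) ≈ 45.019)
Add(z, D) = Add(Mul(I, Pow(1115, Rational(1, 2))), Mul(Rational(11, 2), Pow(67, Rational(1, 2)))) = Add(Mul(Rational(11, 2), Pow(67, Rational(1, 2))), Mul(I, Pow(1115, Rational(1, 2))))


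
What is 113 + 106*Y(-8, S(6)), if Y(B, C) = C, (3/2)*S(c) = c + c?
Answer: 961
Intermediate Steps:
S(c) = 4*c/3 (S(c) = 2*(c + c)/3 = 2*(2*c)/3 = 4*c/3)
113 + 106*Y(-8, S(6)) = 113 + 106*((4/3)*6) = 113 + 106*8 = 113 + 848 = 961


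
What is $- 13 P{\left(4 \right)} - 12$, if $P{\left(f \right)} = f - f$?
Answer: $-12$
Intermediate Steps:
$P{\left(f \right)} = 0$
$- 13 P{\left(4 \right)} - 12 = \left(-13\right) 0 - 12 = 0 - 12 = -12$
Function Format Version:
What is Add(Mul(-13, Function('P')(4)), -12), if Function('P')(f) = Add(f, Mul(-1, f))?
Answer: -12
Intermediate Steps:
Function('P')(f) = 0
Add(Mul(-13, Function('P')(4)), -12) = Add(Mul(-13, 0), -12) = Add(0, -12) = -12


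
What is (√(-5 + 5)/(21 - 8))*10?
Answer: 0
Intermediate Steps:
(√(-5 + 5)/(21 - 8))*10 = (√0/13)*10 = ((1/13)*0)*10 = 0*10 = 0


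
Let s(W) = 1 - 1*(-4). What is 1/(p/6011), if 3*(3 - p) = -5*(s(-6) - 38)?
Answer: -6011/52 ≈ -115.60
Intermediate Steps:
s(W) = 5 (s(W) = 1 + 4 = 5)
p = -52 (p = 3 - (-5)*(5 - 38)/3 = 3 - (-5)*(-33)/3 = 3 - ⅓*165 = 3 - 55 = -52)
1/(p/6011) = 1/(-52/6011) = -6011/52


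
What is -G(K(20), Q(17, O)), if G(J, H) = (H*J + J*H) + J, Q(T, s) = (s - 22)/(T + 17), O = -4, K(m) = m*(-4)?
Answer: -720/17 ≈ -42.353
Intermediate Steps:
K(m) = -4*m
Q(T, s) = (-22 + s)/(17 + T)
G(J, H) = J + 2*H*J (G(J, H) = (H*J + H*J) + J = 2*H*J + J = J + 2*H*J)
-G(K(20), Q(17, O)) = -(-4*20)*(1 + 2*((-22 - 4)/(17 + 17))) = -(-80)*(1 + 2*(-26/34)) = -(-80)*(1 + 2*((1/34)*(-26))) = -(-80)*(1 + 2*(-13/17)) = -(-80)*(1 - 26/17) = -(-80)*(-9)/17 = -1*720/17 = -720/17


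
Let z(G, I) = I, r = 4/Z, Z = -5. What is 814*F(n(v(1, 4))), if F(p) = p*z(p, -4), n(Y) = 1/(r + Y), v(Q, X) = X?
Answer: -2035/2 ≈ -1017.5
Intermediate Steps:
r = -⅘ (r = 4/(-5) = 4*(-⅕) = -⅘ ≈ -0.80000)
n(Y) = 1/(-⅘ + Y)
F(p) = -4*p (F(p) = p*(-4) = -4*p)
814*F(n(v(1, 4))) = 814*(-20/(-4 + 5*4)) = 814*(-20/(-4 + 20)) = 814*(-20/16) = 814*(-4*5/16) = 814*(-5/4) = -2035/2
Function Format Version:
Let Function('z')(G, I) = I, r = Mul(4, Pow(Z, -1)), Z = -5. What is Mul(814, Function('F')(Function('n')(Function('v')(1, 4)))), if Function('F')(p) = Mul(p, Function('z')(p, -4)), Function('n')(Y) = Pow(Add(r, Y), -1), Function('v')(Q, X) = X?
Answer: Rational(-2035, 2) ≈ -1017.5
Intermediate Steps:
r = Rational(-4, 5) (r = Mul(4, Pow(-5, -1)) = Mul(4, Rational(-1, 5)) = Rational(-4, 5) ≈ -0.80000)
Function('n')(Y) = Pow(Add(Rational(-4, 5), Y), -1)
Function('F')(p) = Mul(-4, p) (Function('F')(p) = Mul(p, -4) = Mul(-4, p))
Mul(814, Function('F')(Function('n')(Function('v')(1, 4)))) = Mul(814, Mul(-4, Mul(5, Pow(Add(-4, Mul(5, 4)), -1)))) = Mul(814, Mul(-4, Mul(5, Pow(Add(-4, 20), -1)))) = Mul(814, Mul(-4, Mul(5, Pow(16, -1)))) = Mul(814, Mul(-4, Mul(5, Rational(1, 16)))) = Mul(814, Mul(-4, Rational(5, 16))) = Mul(814, Rational(-5, 4)) = Rational(-2035, 2)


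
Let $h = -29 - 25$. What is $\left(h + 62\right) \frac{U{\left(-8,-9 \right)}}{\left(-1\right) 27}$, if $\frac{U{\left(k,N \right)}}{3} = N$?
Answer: $8$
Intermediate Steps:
$U{\left(k,N \right)} = 3 N$
$h = -54$
$\left(h + 62\right) \frac{U{\left(-8,-9 \right)}}{\left(-1\right) 27} = \left(-54 + 62\right) \frac{3 \left(-9\right)}{\left(-1\right) 27} = 8 \left(- \frac{27}{-27}\right) = 8 \left(\left(-27\right) \left(- \frac{1}{27}\right)\right) = 8 \cdot 1 = 8$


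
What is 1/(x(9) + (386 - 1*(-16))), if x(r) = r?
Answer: 1/411 ≈ 0.0024331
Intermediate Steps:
1/(x(9) + (386 - 1*(-16))) = 1/(9 + (386 - 1*(-16))) = 1/(9 + (386 + 16)) = 1/(9 + 402) = 1/411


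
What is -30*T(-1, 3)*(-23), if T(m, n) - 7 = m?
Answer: 4140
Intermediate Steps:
T(m, n) = 7 + m
-30*T(-1, 3)*(-23) = -30*(7 - 1)*(-23) = -30*6*(-23) = -180*(-23) = 4140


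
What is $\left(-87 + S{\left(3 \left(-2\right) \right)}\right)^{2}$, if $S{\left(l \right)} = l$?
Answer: $8649$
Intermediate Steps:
$\left(-87 + S{\left(3 \left(-2\right) \right)}\right)^{2} = \left(-87 + 3 \left(-2\right)\right)^{2} = \left(-87 - 6\right)^{2} = \left(-93\right)^{2} = 8649$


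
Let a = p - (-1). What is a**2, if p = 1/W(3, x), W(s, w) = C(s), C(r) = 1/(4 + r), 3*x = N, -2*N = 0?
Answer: 64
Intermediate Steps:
N = 0 (N = -1/2*0 = 0)
x = 0 (x = (1/3)*0 = 0)
W(s, w) = 1/(4 + s)
p = 7 (p = 1/(1/(4 + 3)) = 1/(1/7) = 7)
a = 8 (a = 7 - (-1) = 7 - 1*(-1) = 7 + 1 = 8)
a**2 = 8**2 = 64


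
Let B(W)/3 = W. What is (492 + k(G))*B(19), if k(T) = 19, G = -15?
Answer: 29127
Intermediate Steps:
B(W) = 3*W
(492 + k(G))*B(19) = (492 + 19)*(3*19) = 511*57 = 29127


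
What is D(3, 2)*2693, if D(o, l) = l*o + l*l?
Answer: 26930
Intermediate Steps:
D(o, l) = l² + l*o (D(o, l) = l*o + l² = l² + l*o)
D(3, 2)*2693 = (2*(2 + 3))*2693 = (2*5)*2693 = 10*2693 = 26930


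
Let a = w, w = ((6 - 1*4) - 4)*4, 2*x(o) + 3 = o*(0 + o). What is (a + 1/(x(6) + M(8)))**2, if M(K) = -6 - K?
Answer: 1444/25 ≈ 57.760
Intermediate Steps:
x(o) = -3/2 + o**2/2 (x(o) = -3/2 + (o*(0 + o))/2 = -3/2 + (o*o)/2 = -3/2 + o**2/2)
w = -8 (w = ((6 - 4) - 4)*4 = (2 - 4)*4 = -2*4 = -8)
a = -8
(a + 1/(x(6) + M(8)))**2 = (-8 + 1/((-3/2 + (1/2)*6**2) + (-6 - 1*8)))**2 = (-8 + 1/((-3/2 + (1/2)*36) + (-6 - 8)))**2 = (-8 + 1/((-3/2 + 18) - 14))**2 = (-8 + 1/(33/2 - 14))**2 = (-8 + 1/(5/2))**2 = (-8 + 2/5)**2 = (-38/5)**2 = 1444/25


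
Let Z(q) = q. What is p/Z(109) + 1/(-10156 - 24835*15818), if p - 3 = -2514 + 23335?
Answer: 11525826573603/60330152542 ≈ 191.05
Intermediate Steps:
p = 20824 (p = 3 + (-2514 + 23335) = 3 + 20821 = 20824)
p/Z(109) + 1/(-10156 - 24835*15818) = 20824/109 + 1/(-10156 - 24835*15818) = 20824*(1/109) + (1/15818)/(-34991) = 20824/109 - 1/34991*1/15818 = 20824/109 - 1/553487638 = 11525826573603/60330152542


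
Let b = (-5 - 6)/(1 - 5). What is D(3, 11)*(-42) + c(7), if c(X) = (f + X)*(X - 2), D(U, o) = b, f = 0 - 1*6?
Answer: -221/2 ≈ -110.50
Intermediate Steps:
f = -6 (f = 0 - 6 = -6)
b = 11/4 (b = -11/(-4) = -11*(-¼) = 11/4 ≈ 2.7500)
D(U, o) = 11/4
c(X) = (-6 + X)*(-2 + X) (c(X) = (-6 + X)*(X - 2) = (-6 + X)*(-2 + X))
D(3, 11)*(-42) + c(7) = (11/4)*(-42) + (12 + 7² - 8*7) = -231/2 + (12 + 49 - 56) = -231/2 + 5 = -221/2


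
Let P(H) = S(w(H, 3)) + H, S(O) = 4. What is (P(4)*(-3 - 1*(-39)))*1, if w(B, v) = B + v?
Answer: 288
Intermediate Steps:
P(H) = 4 + H
(P(4)*(-3 - 1*(-39)))*1 = ((4 + 4)*(-3 - 1*(-39)))*1 = (8*(-3 + 39))*1 = (8*36)*1 = 288*1 = 288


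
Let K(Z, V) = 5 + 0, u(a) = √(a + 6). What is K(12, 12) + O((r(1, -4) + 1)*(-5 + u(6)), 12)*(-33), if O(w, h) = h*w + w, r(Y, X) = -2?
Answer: -2140 + 858*√3 ≈ -653.90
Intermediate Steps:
u(a) = √(6 + a)
O(w, h) = w + h*w
K(Z, V) = 5
K(12, 12) + O((r(1, -4) + 1)*(-5 + u(6)), 12)*(-33) = 5 + (((-2 + 1)*(-5 + √(6 + 6)))*(1 + 12))*(-33) = 5 + (-(-5 + √12)*13)*(-33) = 5 + (-(-5 + 2*√3)*13)*(-33) = 5 + ((5 - 2*√3)*13)*(-33) = 5 + (65 - 26*√3)*(-33) = 5 + (-2145 + 858*√3) = -2140 + 858*√3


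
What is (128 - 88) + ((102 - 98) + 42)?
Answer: 86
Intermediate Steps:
(128 - 88) + ((102 - 98) + 42) = 40 + (4 + 42) = 40 + 46 = 86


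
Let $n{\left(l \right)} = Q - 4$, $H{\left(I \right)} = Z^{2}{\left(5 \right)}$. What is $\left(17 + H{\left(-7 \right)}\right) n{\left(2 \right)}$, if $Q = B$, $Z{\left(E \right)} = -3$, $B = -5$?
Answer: $-234$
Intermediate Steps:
$Q = -5$
$H{\left(I \right)} = 9$ ($H{\left(I \right)} = \left(-3\right)^{2} = 9$)
$n{\left(l \right)} = -9$ ($n{\left(l \right)} = -5 - 4 = -9$)
$\left(17 + H{\left(-7 \right)}\right) n{\left(2 \right)} = \left(17 + 9\right) \left(-9\right) = 26 \left(-9\right) = -234$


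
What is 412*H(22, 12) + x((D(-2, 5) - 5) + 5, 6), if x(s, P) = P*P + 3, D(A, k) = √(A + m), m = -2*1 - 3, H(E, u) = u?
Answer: 4983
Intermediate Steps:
m = -5 (m = -2 - 3 = -5)
D(A, k) = √(-5 + A) (D(A, k) = √(A - 5) = √(-5 + A))
x(s, P) = 3 + P² (x(s, P) = P² + 3 = 3 + P²)
412*H(22, 12) + x((D(-2, 5) - 5) + 5, 6) = 412*12 + (3 + 6²) = 4944 + (3 + 36) = 4944 + 39 = 4983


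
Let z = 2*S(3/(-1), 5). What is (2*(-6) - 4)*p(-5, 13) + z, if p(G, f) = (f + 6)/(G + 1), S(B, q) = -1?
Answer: 74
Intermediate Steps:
p(G, f) = (6 + f)/(1 + G)
z = -2 (z = 2*(-1) = -2)
(2*(-6) - 4)*p(-5, 13) + z = (2*(-6) - 4)*((6 + 13)/(1 - 5)) - 2 = (-12 - 4)*(19/(-4)) - 2 = -(-4)*19 - 2 = -16*(-19/4) - 2 = 76 - 2 = 74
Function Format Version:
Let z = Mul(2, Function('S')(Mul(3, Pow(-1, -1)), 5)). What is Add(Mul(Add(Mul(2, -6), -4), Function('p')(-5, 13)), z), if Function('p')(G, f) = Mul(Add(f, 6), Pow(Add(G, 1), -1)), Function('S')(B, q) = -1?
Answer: 74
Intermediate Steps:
Function('p')(G, f) = Mul(Pow(Add(1, G), -1), Add(6, f)) (Function('p')(G, f) = Mul(Add(6, f), Pow(Add(1, G), -1)) = Mul(Pow(Add(1, G), -1), Add(6, f)))
z = -2 (z = Mul(2, -1) = -2)
Add(Mul(Add(Mul(2, -6), -4), Function('p')(-5, 13)), z) = Add(Mul(Add(Mul(2, -6), -4), Mul(Pow(Add(1, -5), -1), Add(6, 13))), -2) = Add(Mul(Add(-12, -4), Mul(Pow(-4, -1), 19)), -2) = Add(Mul(-16, Mul(Rational(-1, 4), 19)), -2) = Add(Mul(-16, Rational(-19, 4)), -2) = Add(76, -2) = 74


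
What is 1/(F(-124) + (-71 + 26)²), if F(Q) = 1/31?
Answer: 31/62776 ≈ 0.00049382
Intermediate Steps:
F(Q) = 1/31
1/(F(-124) + (-71 + 26)²) = 1/(1/31 + (-71 + 26)²) = 1/(1/31 + (-45)²) = 1/(1/31 + 2025) = 1/(62776/31) = 31/62776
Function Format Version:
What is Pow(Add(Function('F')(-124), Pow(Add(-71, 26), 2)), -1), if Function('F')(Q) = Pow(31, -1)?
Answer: Rational(31, 62776) ≈ 0.00049382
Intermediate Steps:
Function('F')(Q) = Rational(1, 31)
Pow(Add(Function('F')(-124), Pow(Add(-71, 26), 2)), -1) = Pow(Add(Rational(1, 31), Pow(Add(-71, 26), 2)), -1) = Pow(Add(Rational(1, 31), Pow(-45, 2)), -1) = Pow(Add(Rational(1, 31), 2025), -1) = Pow(Rational(62776, 31), -1) = Rational(31, 62776)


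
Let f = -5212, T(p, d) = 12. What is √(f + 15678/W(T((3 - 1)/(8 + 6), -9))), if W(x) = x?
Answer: I*√15622/2 ≈ 62.494*I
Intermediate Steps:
√(f + 15678/W(T((3 - 1)/(8 + 6), -9))) = √(-5212 + 15678/12) = √(-5212 + 15678*(1/12)) = √(-5212 + 2613/2) = √(-7811/2) = I*√15622/2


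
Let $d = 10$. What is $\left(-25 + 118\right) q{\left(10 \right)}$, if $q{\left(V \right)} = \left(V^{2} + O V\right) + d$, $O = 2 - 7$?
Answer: $5580$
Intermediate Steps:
$O = -5$ ($O = 2 - 7 = -5$)
$q{\left(V \right)} = 10 + V^{2} - 5 V$ ($q{\left(V \right)} = \left(V^{2} - 5 V\right) + 10 = 10 + V^{2} - 5 V$)
$\left(-25 + 118\right) q{\left(10 \right)} = \left(-25 + 118\right) \left(10 + 10^{2} - 50\right) = 93 \left(10 + 100 - 50\right) = 93 \cdot 60 = 5580$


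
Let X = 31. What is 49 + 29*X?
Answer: 948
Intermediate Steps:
49 + 29*X = 49 + 29*31 = 49 + 899 = 948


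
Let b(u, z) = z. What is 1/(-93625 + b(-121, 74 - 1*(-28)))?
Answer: -1/93523 ≈ -1.0693e-5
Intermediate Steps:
1/(-93625 + b(-121, 74 - 1*(-28))) = 1/(-93625 + (74 - 1*(-28))) = 1/(-93625 + (74 + 28)) = 1/(-93625 + 102) = 1/(-93523) = -1/93523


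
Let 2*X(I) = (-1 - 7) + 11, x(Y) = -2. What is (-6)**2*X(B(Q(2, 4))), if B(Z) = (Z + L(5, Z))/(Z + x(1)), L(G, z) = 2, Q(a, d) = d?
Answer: 54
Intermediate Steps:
B(Z) = (2 + Z)/(-2 + Z) (B(Z) = (Z + 2)/(Z - 2) = (2 + Z)/(-2 + Z))
X(I) = 3/2 (X(I) = ((-1 - 7) + 11)/2 = (-8 + 11)/2 = (1/2)*3 = 3/2)
(-6)**2*X(B(Q(2, 4))) = (-6)**2*(3/2) = 36*(3/2) = 54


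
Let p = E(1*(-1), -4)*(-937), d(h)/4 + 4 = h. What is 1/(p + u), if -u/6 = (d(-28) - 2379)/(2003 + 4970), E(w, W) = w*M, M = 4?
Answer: 6973/26149846 ≈ 0.00026666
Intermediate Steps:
E(w, W) = 4*w (E(w, W) = w*4 = 4*w)
d(h) = -16 + 4*h
u = 15042/6973 (u = -6*((-16 + 4*(-28)) - 2379)/(2003 + 4970) = -6*((-16 - 112) - 2379)/6973 = -6*(-128 - 2379)/6973 = -(-15042)/6973 = -6*(-2507/6973) = 15042/6973 ≈ 2.1572)
p = 3748 (p = (4*(1*(-1)))*(-937) = (4*(-1))*(-937) = -4*(-937) = 3748)
1/(p + u) = 1/(3748 + 15042/6973) = 1/(26149846/6973) = 6973/26149846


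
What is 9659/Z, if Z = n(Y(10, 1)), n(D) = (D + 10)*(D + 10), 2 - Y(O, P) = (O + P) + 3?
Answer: 9659/4 ≈ 2414.8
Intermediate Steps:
Y(O, P) = -1 - O - P (Y(O, P) = 2 - ((O + P) + 3) = 2 - (3 + O + P) = 2 + (-3 - O - P) = -1 - O - P)
n(D) = (10 + D)² (n(D) = (10 + D)*(10 + D) = (10 + D)²)
Z = 4 (Z = (10 + (-1 - 1*10 - 1*1))² = (10 + (-1 - 10 - 1))² = (10 - 12)² = (-2)² = 4)
9659/Z = 9659/4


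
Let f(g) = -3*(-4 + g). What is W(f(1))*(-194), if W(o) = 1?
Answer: -194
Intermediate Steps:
f(g) = 12 - 3*g
W(f(1))*(-194) = 1*(-194) = -194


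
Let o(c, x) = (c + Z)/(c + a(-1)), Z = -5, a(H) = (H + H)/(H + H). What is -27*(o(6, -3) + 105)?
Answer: -19872/7 ≈ -2838.9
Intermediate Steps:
a(H) = 1 (a(H) = (2*H)/((2*H)) = (2*H)*(1/(2*H)) = 1)
o(c, x) = (-5 + c)/(1 + c) (o(c, x) = (c - 5)/(c + 1) = (-5 + c)/(1 + c))
-27*(o(6, -3) + 105) = -27*((-5 + 6)/(1 + 6) + 105) = -27*(1/7 + 105) = -27*((⅐)*1 + 105) = -27*(⅐ + 105) = -27*736/7 = -19872/7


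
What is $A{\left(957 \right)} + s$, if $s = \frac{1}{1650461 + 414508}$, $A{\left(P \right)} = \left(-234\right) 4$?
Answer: $- \frac{1932810983}{2064969} \approx -936.0$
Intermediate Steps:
$A{\left(P \right)} = -936$
$s = \frac{1}{2064969} \approx 4.8427 \cdot 10^{-7}$
$A{\left(957 \right)} + s = -936 + \frac{1}{2064969} = - \frac{1932810983}{2064969}$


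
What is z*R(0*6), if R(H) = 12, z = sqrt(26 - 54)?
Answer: 24*I*sqrt(7) ≈ 63.498*I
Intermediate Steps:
z = 2*I*sqrt(7) (z = sqrt(-28) = 2*I*sqrt(7) ≈ 5.2915*I)
z*R(0*6) = (2*I*sqrt(7))*12 = 24*I*sqrt(7)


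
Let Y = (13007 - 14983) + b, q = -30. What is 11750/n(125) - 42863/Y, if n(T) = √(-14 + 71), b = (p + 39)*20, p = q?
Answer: 42863/1796 + 11750*√57/57 ≈ 1580.2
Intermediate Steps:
p = -30
b = 180 (b = (-30 + 39)*20 = 9*20 = 180)
n(T) = √57
Y = -1796 (Y = (13007 - 14983) + 180 = -1976 + 180 = -1796)
11750/n(125) - 42863/Y = 11750/(√57) - 42863/(-1796) = 11750*(√57/57) - 42863*(-1/1796) = 11750*√57/57 + 42863/1796 = 42863/1796 + 11750*√57/57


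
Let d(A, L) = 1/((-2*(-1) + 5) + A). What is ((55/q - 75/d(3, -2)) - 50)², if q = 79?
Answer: 3987291025/6241 ≈ 6.3889e+5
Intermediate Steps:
d(A, L) = 1/(7 + A) (d(A, L) = 1/((2 + 5) + A) = 1/(7 + A))
((55/q - 75/d(3, -2)) - 50)² = ((55/79 - 75/(1/(7 + 3))) - 50)² = ((55*(1/79) - 75/(1/10)) - 50)² = ((55/79 - 75/⅒) - 50)² = ((55/79 - 75*10) - 50)² = ((55/79 - 750) - 50)² = (-59195/79 - 50)² = (-63145/79)² = 3987291025/6241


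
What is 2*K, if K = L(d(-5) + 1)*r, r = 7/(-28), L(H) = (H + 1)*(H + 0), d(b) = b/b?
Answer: -3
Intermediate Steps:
d(b) = 1
L(H) = H*(1 + H) (L(H) = (1 + H)*H = H*(1 + H))
r = -¼ (r = 7*(-1/28) = -¼ ≈ -0.25000)
K = -3/2 (K = ((1 + 1)*(1 + (1 + 1)))*(-¼) = (2*(1 + 2))*(-¼) = (2*3)*(-¼) = 6*(-¼) = -3/2 ≈ -1.5000)
2*K = 2*(-3/2) = -3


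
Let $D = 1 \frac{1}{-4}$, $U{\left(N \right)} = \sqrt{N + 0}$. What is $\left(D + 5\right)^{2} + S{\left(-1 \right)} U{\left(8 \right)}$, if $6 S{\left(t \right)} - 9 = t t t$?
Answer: $\frac{361}{16} + \frac{8 \sqrt{2}}{3} \approx 26.334$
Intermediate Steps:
$U{\left(N \right)} = \sqrt{N}$
$S{\left(t \right)} = \frac{3}{2} + \frac{t^{3}}{6}$ ($S{\left(t \right)} = \frac{3}{2} + \frac{t t t}{6} = \frac{3}{2} + \frac{t^{2} t}{6} = \frac{3}{2} + \frac{t^{3}}{6}$)
$D = - \frac{1}{4}$ ($D = 1 \left(- \frac{1}{4}\right) = - \frac{1}{4} \approx -0.25$)
$\left(D + 5\right)^{2} + S{\left(-1 \right)} U{\left(8 \right)} = \left(- \frac{1}{4} + 5\right)^{2} + \left(\frac{3}{2} + \frac{\left(-1\right)^{3}}{6}\right) \sqrt{8} = \left(\frac{19}{4}\right)^{2} + \left(\frac{3}{2} + \frac{1}{6} \left(-1\right)\right) 2 \sqrt{2} = \frac{361}{16} + \left(\frac{3}{2} - \frac{1}{6}\right) 2 \sqrt{2} = \frac{361}{16} + \frac{4 \cdot 2 \sqrt{2}}{3} = \frac{361}{16} + \frac{8 \sqrt{2}}{3}$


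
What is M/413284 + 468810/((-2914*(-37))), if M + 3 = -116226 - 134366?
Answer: 83366510165/22279727156 ≈ 3.7418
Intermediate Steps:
M = -250595 (M = -3 + (-116226 - 134366) = -3 - 250592 = -250595)
M/413284 + 468810/((-2914*(-37))) = -250595/413284 + 468810/((-2914*(-37))) = -250595*1/413284 + 468810/107818 = -250595/413284 + 468810*(1/107818) = -250595/413284 + 234405/53909 = 83366510165/22279727156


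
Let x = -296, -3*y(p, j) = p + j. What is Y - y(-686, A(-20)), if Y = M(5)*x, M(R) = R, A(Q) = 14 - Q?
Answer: -5092/3 ≈ -1697.3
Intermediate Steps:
y(p, j) = -j/3 - p/3 (y(p, j) = -(p + j)/3 = -(j + p)/3 = -j/3 - p/3)
Y = -1480 (Y = 5*(-296) = -1480)
Y - y(-686, A(-20)) = -1480 - (-(14 - 1*(-20))/3 - ⅓*(-686)) = -1480 - (-(14 + 20)/3 + 686/3) = -1480 - (-⅓*34 + 686/3) = -1480 - (-34/3 + 686/3) = -1480 - 1*652/3 = -1480 - 652/3 = -5092/3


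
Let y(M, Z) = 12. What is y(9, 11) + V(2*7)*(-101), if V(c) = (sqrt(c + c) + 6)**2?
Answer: -6452 - 2424*sqrt(7) ≈ -12865.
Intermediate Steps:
V(c) = (6 + sqrt(2)*sqrt(c))**2 (V(c) = (sqrt(2*c) + 6)**2 = (sqrt(2)*sqrt(c) + 6)**2 = (6 + sqrt(2)*sqrt(c))**2)
y(9, 11) + V(2*7)*(-101) = 12 + (6 + sqrt(2)*sqrt(2*7))**2*(-101) = 12 + (6 + sqrt(2)*sqrt(14))**2*(-101) = 12 + (6 + 2*sqrt(7))**2*(-101) = 12 - 101*(6 + 2*sqrt(7))**2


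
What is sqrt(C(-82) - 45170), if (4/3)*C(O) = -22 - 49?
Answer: I*sqrt(180893)/2 ≈ 212.66*I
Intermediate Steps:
C(O) = -213/4 (C(O) = 3*(-22 - 49)/4 = (3/4)*(-71) = -213/4)
sqrt(C(-82) - 45170) = sqrt(-213/4 - 45170) = sqrt(-180893/4) = I*sqrt(180893)/2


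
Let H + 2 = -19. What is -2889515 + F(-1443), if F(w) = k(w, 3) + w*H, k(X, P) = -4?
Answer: -2859216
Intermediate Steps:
H = -21 (H = -2 - 19 = -21)
F(w) = -4 - 21*w (F(w) = -4 + w*(-21) = -4 - 21*w)
-2889515 + F(-1443) = -2889515 + (-4 - 21*(-1443)) = -2889515 + (-4 + 30303) = -2889515 + 30299 = -2859216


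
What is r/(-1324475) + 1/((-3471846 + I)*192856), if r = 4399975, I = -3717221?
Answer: -244014641687299627/73452983834843608 ≈ -3.3221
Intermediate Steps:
r/(-1324475) + 1/((-3471846 + I)*192856) = 4399975/(-1324475) + 1/(-3471846 - 3717221*192856) = 4399975*(-1/1324475) + (1/192856)/(-7189067) = -175999/52979 - 1/7189067*1/192856 = -175999/52979 - 1/1386454705352 = -244014641687299627/73452983834843608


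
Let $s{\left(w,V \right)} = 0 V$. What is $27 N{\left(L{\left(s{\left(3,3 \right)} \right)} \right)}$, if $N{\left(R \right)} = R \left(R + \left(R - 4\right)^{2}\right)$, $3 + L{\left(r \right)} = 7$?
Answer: $432$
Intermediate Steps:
$s{\left(w,V \right)} = 0$
$L{\left(r \right)} = 4$ ($L{\left(r \right)} = -3 + 7 = 4$)
$N{\left(R \right)} = R \left(R + \left(-4 + R\right)^{2}\right)$
$27 N{\left(L{\left(s{\left(3,3 \right)} \right)} \right)} = 27 \cdot 4 \left(4 + \left(-4 + 4\right)^{2}\right) = 27 \cdot 4 \left(4 + 0^{2}\right) = 27 \cdot 4 \left(4 + 0\right) = 27 \cdot 4 \cdot 4 = 27 \cdot 16 = 432$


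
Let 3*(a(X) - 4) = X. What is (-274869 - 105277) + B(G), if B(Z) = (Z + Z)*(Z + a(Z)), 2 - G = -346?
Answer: -54418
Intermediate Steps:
G = 348 (G = 2 - 1*(-346) = 2 + 346 = 348)
a(X) = 4 + X/3
B(Z) = 2*Z*(4 + 4*Z/3) (B(Z) = (Z + Z)*(Z + (4 + Z/3)) = (2*Z)*(4 + 4*Z/3) = 2*Z*(4 + 4*Z/3))
(-274869 - 105277) + B(G) = (-274869 - 105277) + (8/3)*348*(3 + 348) = -380146 + (8/3)*348*351 = -380146 + 325728 = -54418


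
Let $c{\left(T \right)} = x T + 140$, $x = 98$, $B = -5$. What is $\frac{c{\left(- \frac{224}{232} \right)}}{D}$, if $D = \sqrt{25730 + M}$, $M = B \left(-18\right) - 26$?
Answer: $\frac{658 \sqrt{2866}}{124671} \approx 0.28255$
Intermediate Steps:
$M = 64$ ($M = \left(-5\right) \left(-18\right) - 26 = 90 - 26 = 64$)
$c{\left(T \right)} = 140 + 98 T$ ($c{\left(T \right)} = 98 T + 140 = 140 + 98 T$)
$D = 3 \sqrt{2866}$ ($D = \sqrt{25730 + 64} = \sqrt{25794} = 3 \sqrt{2866} \approx 160.6$)
$\frac{c{\left(- \frac{224}{232} \right)}}{D} = \frac{140 + 98 \left(- \frac{224}{232}\right)}{3 \sqrt{2866}} = \left(140 + 98 \left(\left(-224\right) \frac{1}{232}\right)\right) \frac{\sqrt{2866}}{8598} = \left(140 + 98 \left(- \frac{28}{29}\right)\right) \frac{\sqrt{2866}}{8598} = \left(140 - \frac{2744}{29}\right) \frac{\sqrt{2866}}{8598} = \frac{1316 \frac{\sqrt{2866}}{8598}}{29} = \frac{658 \sqrt{2866}}{124671}$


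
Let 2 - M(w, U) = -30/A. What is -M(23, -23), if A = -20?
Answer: -½ ≈ -0.50000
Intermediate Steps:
M(w, U) = ½ (M(w, U) = 2 - (-30)/(-20) = 2 - (-30)*(-1)/20 = 2 - 1*3/2 = 2 - 3/2 = ½)
-M(23, -23) = -1*½ = -½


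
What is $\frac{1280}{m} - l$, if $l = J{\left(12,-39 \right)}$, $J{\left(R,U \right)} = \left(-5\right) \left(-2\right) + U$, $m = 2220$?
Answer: $\frac{3283}{111} \approx 29.577$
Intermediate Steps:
$J{\left(R,U \right)} = 10 + U$
$l = -29$ ($l = 10 - 39 = -29$)
$\frac{1280}{m} - l = \frac{1280}{2220} - -29 = 1280 \cdot \frac{1}{2220} + 29 = \frac{64}{111} + 29 = \frac{3283}{111}$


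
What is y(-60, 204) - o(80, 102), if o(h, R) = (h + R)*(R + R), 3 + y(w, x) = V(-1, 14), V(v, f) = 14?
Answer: -37117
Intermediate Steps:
y(w, x) = 11 (y(w, x) = -3 + 14 = 11)
o(h, R) = 2*R*(R + h) (o(h, R) = (R + h)*(2*R) = 2*R*(R + h))
y(-60, 204) - o(80, 102) = 11 - 2*102*(102 + 80) = 11 - 2*102*182 = 11 - 1*37128 = 11 - 37128 = -37117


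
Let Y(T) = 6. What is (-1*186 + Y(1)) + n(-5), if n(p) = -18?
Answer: -198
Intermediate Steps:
(-1*186 + Y(1)) + n(-5) = (-1*186 + 6) - 18 = (-186 + 6) - 18 = -180 - 18 = -198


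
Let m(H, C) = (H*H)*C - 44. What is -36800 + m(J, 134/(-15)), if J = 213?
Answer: -2210702/5 ≈ -4.4214e+5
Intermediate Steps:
m(H, C) = -44 + C*H² (m(H, C) = H²*C - 44 = C*H² - 44 = -44 + C*H²)
-36800 + m(J, 134/(-15)) = -36800 + (-44 + (134/(-15))*213²) = -36800 + (-44 + (134*(-1/15))*45369) = -36800 + (-44 - 134/15*45369) = -36800 + (-44 - 2026482/5) = -36800 - 2026702/5 = -2210702/5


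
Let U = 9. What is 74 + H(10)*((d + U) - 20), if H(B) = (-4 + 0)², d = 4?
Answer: -38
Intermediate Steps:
H(B) = 16 (H(B) = (-4)² = 16)
74 + H(10)*((d + U) - 20) = 74 + 16*((4 + 9) - 20) = 74 + 16*(13 - 20) = 74 + 16*(-7) = 74 - 112 = -38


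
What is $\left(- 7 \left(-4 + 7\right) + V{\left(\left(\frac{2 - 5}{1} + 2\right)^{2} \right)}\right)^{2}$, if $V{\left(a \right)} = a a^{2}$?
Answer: $400$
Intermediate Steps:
$V{\left(a \right)} = a^{3}$
$\left(- 7 \left(-4 + 7\right) + V{\left(\left(\frac{2 - 5}{1} + 2\right)^{2} \right)}\right)^{2} = \left(- 7 \left(-4 + 7\right) + \left(\left(\frac{2 - 5}{1} + 2\right)^{2}\right)^{3}\right)^{2} = \left(\left(-7\right) 3 + \left(\left(\left(2 - 5\right) 1 + 2\right)^{2}\right)^{3}\right)^{2} = \left(-21 + \left(\left(\left(-3\right) 1 + 2\right)^{2}\right)^{3}\right)^{2} = \left(-21 + \left(\left(-3 + 2\right)^{2}\right)^{3}\right)^{2} = \left(-21 + \left(\left(-1\right)^{2}\right)^{3}\right)^{2} = \left(-21 + 1^{3}\right)^{2} = \left(-21 + 1\right)^{2} = \left(-20\right)^{2} = 400$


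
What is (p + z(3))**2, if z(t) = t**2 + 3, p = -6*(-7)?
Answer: 2916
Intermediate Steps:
p = 42
z(t) = 3 + t**2
(p + z(3))**2 = (42 + (3 + 3**2))**2 = (42 + (3 + 9))**2 = (42 + 12)**2 = 54**2 = 2916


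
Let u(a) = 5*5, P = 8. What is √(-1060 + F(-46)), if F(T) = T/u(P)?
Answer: I*√26546/5 ≈ 32.586*I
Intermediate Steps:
u(a) = 25
F(T) = T/25
√(-1060 + F(-46)) = √(-1060 + (1/25)*(-46)) = √(-1060 - 46/25) = √(-26546/25) = I*√26546/5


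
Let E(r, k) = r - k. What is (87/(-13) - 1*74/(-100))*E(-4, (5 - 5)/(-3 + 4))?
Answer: 7738/325 ≈ 23.809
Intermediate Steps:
(87/(-13) - 1*74/(-100))*E(-4, (5 - 5)/(-3 + 4)) = (87/(-13) - 1*74/(-100))*(-4 - (5 - 5)/(-3 + 4)) = (87*(-1/13) - 74*(-1/100))*(-4 - 0/1) = (-87/13 + 37/50)*(-4 - 0) = -3869*(-4 - 1*0)/650 = -3869*(-4 + 0)/650 = -3869/650*(-4) = 7738/325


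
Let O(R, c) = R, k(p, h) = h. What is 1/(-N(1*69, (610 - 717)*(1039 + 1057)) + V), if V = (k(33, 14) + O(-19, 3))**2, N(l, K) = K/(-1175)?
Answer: -1175/194897 ≈ -0.0060288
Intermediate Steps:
N(l, K) = -K/1175 (N(l, K) = K*(-1/1175) = -K/1175)
V = 25 (V = (14 - 19)**2 = (-5)**2 = 25)
1/(-N(1*69, (610 - 717)*(1039 + 1057)) + V) = 1/(-(-1)*(610 - 717)*(1039 + 1057)/1175 + 25) = 1/(-(-1)*(-107*2096)/1175 + 25) = 1/(-(-1)*(-224272)/1175 + 25) = 1/(-1*224272/1175 + 25) = 1/(-224272/1175 + 25) = 1/(-194897/1175) = -1175/194897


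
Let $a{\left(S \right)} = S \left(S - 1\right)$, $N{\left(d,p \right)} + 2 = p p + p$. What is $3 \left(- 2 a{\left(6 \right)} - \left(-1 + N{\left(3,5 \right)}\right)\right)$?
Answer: $-261$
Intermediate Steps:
$N{\left(d,p \right)} = -2 + p + p^{2}$ ($N{\left(d,p \right)} = -2 + \left(p p + p\right) = -2 + \left(p^{2} + p\right) = -2 + \left(p + p^{2}\right) = -2 + p + p^{2}$)
$a{\left(S \right)} = S \left(-1 + S\right)$
$3 \left(- 2 a{\left(6 \right)} - \left(-1 + N{\left(3,5 \right)}\right)\right) = 3 \left(- 2 \cdot 6 \left(-1 + 6\right) + \left(1 - \left(-2 + 5 + 5^{2}\right)\right)\right) = 3 \left(- 2 \cdot 6 \cdot 5 + \left(1 - \left(-2 + 5 + 25\right)\right)\right) = 3 \left(\left(-2\right) 30 + \left(1 - 28\right)\right) = 3 \left(-60 + \left(1 - 28\right)\right) = 3 \left(-60 - 27\right) = 3 \left(-87\right) = -261$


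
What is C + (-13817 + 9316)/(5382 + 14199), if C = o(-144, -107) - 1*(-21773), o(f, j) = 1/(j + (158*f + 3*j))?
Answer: 162006392239/7440780 ≈ 21773.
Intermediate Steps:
o(f, j) = 1/(4*j + 158*f) (o(f, j) = 1/(j + (3*j + 158*f)) = 1/(4*j + 158*f))
C = 504698139/23180 (C = 1/(2*(2*(-107) + 79*(-144))) - 1*(-21773) = 1/(2*(-214 - 11376)) + 21773 = (1/2)/(-11590) + 21773 = (1/2)*(-1/11590) + 21773 = -1/23180 + 21773 = 504698139/23180 ≈ 21773.)
C + (-13817 + 9316)/(5382 + 14199) = 504698139/23180 + (-13817 + 9316)/(5382 + 14199) = 504698139/23180 - 4501/19581 = 162006392239/7440780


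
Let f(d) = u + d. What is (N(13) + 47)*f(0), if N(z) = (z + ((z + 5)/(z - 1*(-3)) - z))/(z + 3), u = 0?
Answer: 0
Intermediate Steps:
f(d) = d (f(d) = 0 + d = d)
N(z) = (5 + z)/(3 + z)**2 (N(z) = (z + ((5 + z)/(z + 3) - z))/(3 + z) = (z + ((5 + z)/(3 + z) - z))/(3 + z) = (z + (-z + (5 + z)/(3 + z)))/(3 + z) = ((5 + z)/(3 + z))/(3 + z) = (5 + z)/(3 + z)**2)
(N(13) + 47)*f(0) = ((5 + 13)/(3 + 13)**2 + 47)*0 = (18/16**2 + 47)*0 = ((1/256)*18 + 47)*0 = (9/128 + 47)*0 = (6025/128)*0 = 0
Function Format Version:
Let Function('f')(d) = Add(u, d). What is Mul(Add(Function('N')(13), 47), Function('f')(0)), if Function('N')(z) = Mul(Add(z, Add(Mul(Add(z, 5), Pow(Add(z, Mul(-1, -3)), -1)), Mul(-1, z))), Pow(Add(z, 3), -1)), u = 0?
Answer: 0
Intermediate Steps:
Function('f')(d) = d (Function('f')(d) = Add(0, d) = d)
Function('N')(z) = Mul(Pow(Add(3, z), -2), Add(5, z)) (Function('N')(z) = Mul(Add(z, Add(Mul(Add(5, z), Pow(Add(z, 3), -1)), Mul(-1, z))), Pow(Add(3, z), -1)) = Mul(Add(z, Add(Mul(Add(5, z), Pow(Add(3, z), -1)), Mul(-1, z))), Pow(Add(3, z), -1)) = Mul(Add(z, Add(Mul(Pow(Add(3, z), -1), Add(5, z)), Mul(-1, z))), Pow(Add(3, z), -1)) = Mul(Add(z, Add(Mul(-1, z), Mul(Pow(Add(3, z), -1), Add(5, z)))), Pow(Add(3, z), -1)) = Mul(Mul(Pow(Add(3, z), -1), Add(5, z)), Pow(Add(3, z), -1)) = Mul(Pow(Add(3, z), -2), Add(5, z)))
Mul(Add(Function('N')(13), 47), Function('f')(0)) = Mul(Add(Mul(Pow(Add(3, 13), -2), Add(5, 13)), 47), 0) = Mul(Add(Mul(Pow(16, -2), 18), 47), 0) = Mul(Add(Mul(Rational(1, 256), 18), 47), 0) = Mul(Add(Rational(9, 128), 47), 0) = Mul(Rational(6025, 128), 0) = 0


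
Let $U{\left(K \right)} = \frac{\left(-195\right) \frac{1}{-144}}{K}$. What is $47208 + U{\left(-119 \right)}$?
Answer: $\frac{269652031}{5712} \approx 47208.0$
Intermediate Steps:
$U{\left(K \right)} = \frac{65}{48 K}$ ($U{\left(K \right)} = \frac{\left(-195\right) \left(- \frac{1}{144}\right)}{K} = \frac{65}{48 K}$)
$47208 + U{\left(-119 \right)} = 47208 + \frac{65}{48 \left(-119\right)} = 47208 + \frac{65}{48} \left(- \frac{1}{119}\right) = 47208 - \frac{65}{5712} = \frac{269652031}{5712}$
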